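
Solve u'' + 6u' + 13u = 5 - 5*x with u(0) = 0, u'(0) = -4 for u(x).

Characteristic equation r² + 6r + 13 = 0 has discriminant (6)² - 4·(13) = -16 < 0, so r = -3 ± 2i.
Hence u_h = C1*cos(2*x)*exp(-3*x) + C2*exp(-3*x)*sin(2*x).
For the particular solution try u_p = A0 + A1*x. Substituting and matching coefficients of each power of x gives A0 = 95/169, A1 = -5/13, so u_p = 95/169 - 5*x/13.
General solution: u = 95/169 - 5*x/13 + C1*cos(2*x)*exp(-3*x) + C2*exp(-3*x)*sin(2*x).
Apply the initial conditions: u(0) = 95/169 + C1 = 0 and u'(0) = -5/13 - 3*C1 + 2*C2 = -4. Solving gives C1 = -95/169, C2 = -448/169.

u = 95/169 - 5*x/13 - 448*exp(-3*x)*sin(2*x)/169 - 95*cos(2*x)*exp(-3*x)/169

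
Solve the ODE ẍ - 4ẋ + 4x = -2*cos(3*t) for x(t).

Characteristic equation r² - 4r + 4 = 0 has discriminant (-4)² - 4·(4) = 0, so r = 2 is a repeated root.
Hence x_h = (C1 + C2*t)*exp(2*t).
Try x_p = A*cos(3*t) + B*sin(3*t). Substituting and equating the coefficients of cos(3t) and sin(3t) gives A = 10/169, B = 24/169, so x_p = 10*cos(3*t)/169 + 24*sin(3*t)/169.

x = 10*cos(3*t)/169 + 24*sin(3*t)/169 + C1*exp(2*t) + C2*t*exp(2*t)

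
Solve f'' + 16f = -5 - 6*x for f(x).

f = -5/16 - 3*x/8 + C1*cos(4*x) + C2*sin(4*x)

Characteristic equation r² + 16 = 0 has discriminant (0)² - 4·(16) = -64 < 0, so r = ± 4i.
Hence f_h = C1*cos(4*x) + C2*sin(4*x).
For the particular solution try f_p = A0 + A1*x. Substituting and matching coefficients of each power of x gives A0 = -5/16, A1 = -3/8, so f_p = -5/16 - 3*x/8.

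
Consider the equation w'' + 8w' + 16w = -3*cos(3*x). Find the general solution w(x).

w = -72*sin(3*x)/625 - 21*cos(3*x)/625 + C1*exp(-4*x) + C2*x*exp(-4*x)

Characteristic equation r² + 8r + 16 = 0 has discriminant (8)² - 4·(16) = 0, so r = -4 is a repeated root.
Hence w_h = (C1 + C2*x)*exp(-4*x).
Try w_p = A*cos(3*x) + B*sin(3*x). Substituting and equating the coefficients of cos(3x) and sin(3x) gives A = -21/625, B = -72/625, so w_p = -72*sin(3*x)/625 - 21*cos(3*x)/625.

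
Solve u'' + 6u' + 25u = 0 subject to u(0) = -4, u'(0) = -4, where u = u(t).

u = -4*cos(4*t)*exp(-3*t) - 4*exp(-3*t)*sin(4*t)

Characteristic equation r² + 6r + 25 = 0 has discriminant (6)² - 4·(25) = -64 < 0, so r = -3 ± 4i.
Hence u_h = C1*cos(4*t)*exp(-3*t) + C2*exp(-3*t)*sin(4*t).
Apply the initial conditions: u(0) = C1 = -4 and u'(0) = -3*C1 + 4*C2 = -4. Solving gives C1 = -4, C2 = -4.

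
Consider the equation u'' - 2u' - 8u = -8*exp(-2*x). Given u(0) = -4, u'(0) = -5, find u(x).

Characteristic equation r² - 2r - 8 = 0 factors as (r + 2)(r - 4) = 0, so r = -2, 4.
Hence u_h = C1*exp(-2*x) + C2*exp(4*x).
Since exp(-2*x) solves the homogeneous equation (r = -2 is a root of multiplicity 1), multiply the trial by x. Try u_p = A*x*exp(-2*x). Substituting into the equation and dividing by exp(-2*x) gives A = 4/3, so u_p = 4*x*exp(-2*x)/3.
General solution: u = C1*exp(-2*x) + C2*exp(4*x) + 4*x*exp(-2*x)/3.
Apply the initial conditions: u(0) = C1 + C2 = -4 and u'(0) = 4/3 - 2*C1 + 4*C2 = -5. Solving gives C1 = -29/18, C2 = -43/18.

u = -43*exp(4*x)/18 - 29*exp(-2*x)/18 + 4*x*exp(-2*x)/3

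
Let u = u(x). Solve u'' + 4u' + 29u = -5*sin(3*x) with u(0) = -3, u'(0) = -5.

Characteristic equation r² + 4r + 29 = 0 has discriminant (4)² - 4·(29) = -100 < 0, so r = -2 ± 5i.
Hence u_h = C1*cos(5*x)*exp(-2*x) + C2*exp(-2*x)*sin(5*x).
Try u_p = A*cos(3*x) + B*sin(3*x). Substituting and equating the coefficients of cos(3x) and sin(3x) gives A = 15/136, B = -25/136, so u_p = -25*sin(3*x)/136 + 15*cos(3*x)/136.
General solution: u = -25*sin(3*x)/136 + 15*cos(3*x)/136 + C1*cos(5*x)*exp(-2*x) + C2*exp(-2*x)*sin(5*x).
Apply the initial conditions: u(0) = 15/136 + C1 = -3 and u'(0) = -75/136 - 2*C1 + 5*C2 = -5. Solving gives C1 = -423/136, C2 = -1451/680.

u = -25*sin(3*x)/136 + 15*cos(3*x)/136 - 1451*exp(-2*x)*sin(5*x)/680 - 423*cos(5*x)*exp(-2*x)/136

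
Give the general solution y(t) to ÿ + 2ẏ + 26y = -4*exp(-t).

Characteristic equation r² + 2r + 26 = 0 has discriminant (2)² - 4·(26) = -100 < 0, so r = -1 ± 5i.
Hence y_h = C1*cos(5*t)*exp(-t) + C2*exp(-t)*sin(5*t).
Try y_p = A*exp(-t). Substituting into the equation and dividing by exp(-t) gives A = -4/25, so y_p = -4*exp(-t)/25.

y = -4*exp(-t)/25 + C1*cos(5*t)*exp(-t) + C2*exp(-t)*sin(5*t)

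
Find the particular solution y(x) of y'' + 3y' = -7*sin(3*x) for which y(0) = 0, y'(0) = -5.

Characteristic equation r² + 3r = 0 factors as (r + 3)r = 0, so r = -3, 0.
Hence y_h = C1*exp(-3*x) + C2.
Try y_p = A*cos(3*x) + B*sin(3*x). Substituting and equating the coefficients of cos(3x) and sin(3x) gives A = 7/18, B = 7/18, so y_p = 7*cos(3*x)/18 + 7*sin(3*x)/18.
General solution: y = C2 + 7*cos(3*x)/18 + 7*sin(3*x)/18 + C1*exp(-3*x).
Apply the initial conditions: y(0) = 7/18 + C1 + C2 = 0 and y'(0) = 7/6 - 3*C1 = -5. Solving gives C1 = 37/18, C2 = -22/9.

y = -22/9 + 7*cos(3*x)/18 + 7*sin(3*x)/18 + 37*exp(-3*x)/18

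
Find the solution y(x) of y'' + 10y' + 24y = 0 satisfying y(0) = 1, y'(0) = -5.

y = exp(-6*x)/2 + exp(-4*x)/2

Characteristic equation r² + 10r + 24 = 0 factors as (r + 4)(r + 6) = 0, so r = -4, -6.
Hence y_h = C1*exp(-4*x) + C2*exp(-6*x).
Apply the initial conditions: y(0) = C1 + C2 = 1 and y'(0) = -6*C2 - 4*C1 = -5. Solving gives C1 = 1/2, C2 = 1/2.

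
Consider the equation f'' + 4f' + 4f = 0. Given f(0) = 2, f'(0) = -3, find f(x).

f = 2*exp(-2*x) + x*exp(-2*x)

Characteristic equation r² + 4r + 4 = 0 has discriminant (4)² - 4·(4) = 0, so r = -2 is a repeated root.
Hence f_h = (C1 + C2*x)*exp(-2*x).
Apply the initial conditions: f(0) = C1 = 2 and f'(0) = C2 - 2*C1 = -3. Solving gives C1 = 2, C2 = 1.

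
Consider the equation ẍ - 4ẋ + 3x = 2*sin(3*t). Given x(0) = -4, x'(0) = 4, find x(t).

Characteristic equation r² - 4r + 3 = 0 factors as (r - 3)(r - 1) = 0, so r = 3, 1.
Hence x_h = C1*exp(3*t) + C2*exp(t).
Try x_p = A*cos(3*t) + B*sin(3*t). Substituting and equating the coefficients of cos(3t) and sin(3t) gives A = 2/15, B = -1/15, so x_p = -sin(3*t)/15 + 2*cos(3*t)/15.
General solution: x = -sin(3*t)/15 + 2*cos(3*t)/15 + C1*exp(3*t) + C2*exp(t).
Apply the initial conditions: x(0) = 2/15 + C1 + C2 = -4 and x'(0) = -1/5 + C2 + 3*C1 = 4. Solving gives C1 = 25/6, C2 = -83/10.

x = -83*exp(t)/10 - sin(3*t)/15 + 2*cos(3*t)/15 + 25*exp(3*t)/6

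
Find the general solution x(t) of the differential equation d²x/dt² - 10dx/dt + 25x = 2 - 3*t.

Characteristic equation r² - 10r + 25 = 0 has discriminant (-10)² - 4·(25) = 0, so r = 5 is a repeated root.
Hence x_h = (C1 + C2*t)*exp(5*t).
For the particular solution try x_p = A0 + A1*t. Substituting and matching coefficients of each power of t gives A0 = 4/125, A1 = -3/25, so x_p = 4/125 - 3*t/25.

x = 4/125 - 3*t/25 + C1*exp(5*t) + C2*t*exp(5*t)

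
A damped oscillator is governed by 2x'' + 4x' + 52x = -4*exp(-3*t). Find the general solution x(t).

x = -2*exp(-3*t)/29 + C1*cos(5*t)*exp(-t) + C2*exp(-t)*sin(5*t)

Divide through by 2: x'' + 2x' + 26x = -2*exp(-3*t).
Characteristic equation r² + 2r + 26 = 0 has discriminant (2)² - 4·(26) = -100 < 0, so r = -1 ± 5i.
Hence x_h = C1*cos(5*t)*exp(-t) + C2*exp(-t)*sin(5*t).
Try x_p = A*exp(-3*t). Substituting into the equation and dividing by exp(-3*t) gives A = -2/29, so x_p = -2*exp(-3*t)/29.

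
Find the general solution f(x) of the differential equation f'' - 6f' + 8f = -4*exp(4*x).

Characteristic equation r² - 6r + 8 = 0 factors as (r - 4)(r - 2) = 0, so r = 4, 2.
Hence f_h = C1*exp(4*x) + C2*exp(2*x).
Since exp(4*x) solves the homogeneous equation (r = 4 is a root of multiplicity 1), multiply the trial by x. Try f_p = A*x*exp(4*x). Substituting into the equation and dividing by exp(4*x) gives A = -2, so f_p = -2*x*exp(4*x).

f = C1*exp(4*x) + C2*exp(2*x) - 2*x*exp(4*x)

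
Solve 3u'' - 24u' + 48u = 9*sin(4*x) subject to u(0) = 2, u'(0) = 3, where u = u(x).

Divide through by 3: u'' - 8u' + 16u = 3*sin(4*x).
Characteristic equation r² - 8r + 16 = 0 has discriminant (-8)² - 4·(16) = 0, so r = 4 is a repeated root.
Hence u_h = (C1 + C2*x)*exp(4*x).
Try u_p = A*cos(4*x) + B*sin(4*x). Substituting and equating the coefficients of cos(4x) and sin(4x) gives A = 3/32, B = 0, so u_p = 3*cos(4*x)/32.
General solution: u = 3*cos(4*x)/32 + C1*exp(4*x) + C2*x*exp(4*x).
Apply the initial conditions: u(0) = 3/32 + C1 = 2 and u'(0) = C2 + 4*C1 = 3. Solving gives C1 = 61/32, C2 = -37/8.

u = 3*cos(4*x)/32 + 61*exp(4*x)/32 - 37*x*exp(4*x)/8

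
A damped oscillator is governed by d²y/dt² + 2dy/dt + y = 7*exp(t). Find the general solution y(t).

Characteristic equation r² + 2r + 1 = 0 has discriminant (2)² - 4·(1) = 0, so r = -1 is a repeated root.
Hence y_h = (C1 + C2*t)*exp(-t).
Try y_p = A*exp(t). Substituting into the equation and dividing by exp(t) gives A = 7/4, so y_p = 7*exp(t)/4.

y = 7*exp(t)/4 + C1*exp(-t) + C2*t*exp(-t)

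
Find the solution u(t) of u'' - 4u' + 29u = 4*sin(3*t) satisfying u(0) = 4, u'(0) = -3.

u = 3*cos(3*t)/34 + 5*sin(3*t)/34 - 383*exp(2*t)*sin(5*t)/170 + 133*cos(5*t)*exp(2*t)/34

Characteristic equation r² - 4r + 29 = 0 has discriminant (-4)² - 4·(29) = -100 < 0, so r = 2 ± 5i.
Hence u_h = C1*cos(5*t)*exp(2*t) + C2*exp(2*t)*sin(5*t).
Try u_p = A*cos(3*t) + B*sin(3*t). Substituting and equating the coefficients of cos(3t) and sin(3t) gives A = 3/34, B = 5/34, so u_p = 3*cos(3*t)/34 + 5*sin(3*t)/34.
General solution: u = 3*cos(3*t)/34 + 5*sin(3*t)/34 + C1*cos(5*t)*exp(2*t) + C2*exp(2*t)*sin(5*t).
Apply the initial conditions: u(0) = 3/34 + C1 = 4 and u'(0) = 15/34 + 2*C1 + 5*C2 = -3. Solving gives C1 = 133/34, C2 = -383/170.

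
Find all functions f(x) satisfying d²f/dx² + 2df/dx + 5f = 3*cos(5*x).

f = -3*cos(5*x)/25 + 3*sin(5*x)/50 + C1*cos(2*x)*exp(-x) + C2*exp(-x)*sin(2*x)

Characteristic equation r² + 2r + 5 = 0 has discriminant (2)² - 4·(5) = -16 < 0, so r = -1 ± 2i.
Hence f_h = C1*cos(2*x)*exp(-x) + C2*exp(-x)*sin(2*x).
Try f_p = A*cos(5*x) + B*sin(5*x). Substituting and equating the coefficients of cos(5x) and sin(5x) gives A = -3/25, B = 3/50, so f_p = -3*cos(5*x)/25 + 3*sin(5*x)/50.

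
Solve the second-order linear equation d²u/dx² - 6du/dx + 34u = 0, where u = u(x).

Characteristic equation r² - 6r + 34 = 0 has discriminant (-6)² - 4·(34) = -100 < 0, so r = 3 ± 5i.
Hence u_h = C1*cos(5*x)*exp(3*x) + C2*exp(3*x)*sin(5*x).

u = C1*cos(5*x)*exp(3*x) + C2*exp(3*x)*sin(5*x)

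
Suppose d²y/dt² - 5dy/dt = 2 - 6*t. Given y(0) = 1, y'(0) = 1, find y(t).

Characteristic equation r² - 5r = 0 factors as (r - 5)r = 0, so r = 5, 0.
Hence y_h = C1*exp(5*t) + C2.
Since 0 is a characteristic root (multiplicity 1), multiply the polynomial trial by t: try y_p = t*(A0 + A1*t). Substituting and matching coefficients of each power of t gives A0 = -4/25, A1 = 3/5, so y_p = -4*t/25 + 3*t^2/5.
General solution: y = C2 - 4*t/25 + 3*t^2/5 + C1*exp(5*t).
Apply the initial conditions: y(0) = C1 + C2 = 1 and y'(0) = -4/25 + 5*C1 = 1. Solving gives C1 = 29/125, C2 = 96/125.

y = 96/125 - 4*t/25 + 3*t**2/5 + 29*exp(5*t)/125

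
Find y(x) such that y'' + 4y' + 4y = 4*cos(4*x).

y = -3*cos(4*x)/25 + 4*sin(4*x)/25 + C1*exp(-2*x) + C2*x*exp(-2*x)

Characteristic equation r² + 4r + 4 = 0 has discriminant (4)² - 4·(4) = 0, so r = -2 is a repeated root.
Hence y_h = (C1 + C2*x)*exp(-2*x).
Try y_p = A*cos(4*x) + B*sin(4*x). Substituting and equating the coefficients of cos(4x) and sin(4x) gives A = -3/25, B = 4/25, so y_p = -3*cos(4*x)/25 + 4*sin(4*x)/25.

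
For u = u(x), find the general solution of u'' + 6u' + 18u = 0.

u = C1*cos(3*x)*exp(-3*x) + C2*exp(-3*x)*sin(3*x)

Characteristic equation r² + 6r + 18 = 0 has discriminant (6)² - 4·(18) = -36 < 0, so r = -3 ± 3i.
Hence u_h = C1*cos(3*x)*exp(-3*x) + C2*exp(-3*x)*sin(3*x).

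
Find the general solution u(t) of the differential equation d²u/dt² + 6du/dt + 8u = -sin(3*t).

Characteristic equation r² + 6r + 8 = 0 factors as (r + 2)(r + 4) = 0, so r = -2, -4.
Hence u_h = C1*exp(-2*t) + C2*exp(-4*t).
Try u_p = A*cos(3*t) + B*sin(3*t). Substituting and equating the coefficients of cos(3t) and sin(3t) gives A = 18/325, B = 1/325, so u_p = sin(3*t)/325 + 18*cos(3*t)/325.

u = sin(3*t)/325 + 18*cos(3*t)/325 + C1*exp(-2*t) + C2*exp(-4*t)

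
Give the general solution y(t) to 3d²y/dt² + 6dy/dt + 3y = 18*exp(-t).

y = C1*exp(-t) + 3*t**2*exp(-t) + C2*t*exp(-t)

Divide through by 3: y'' + 2y' + y = 6*exp(-t).
Characteristic equation r² + 2r + 1 = 0 has discriminant (2)² - 4·(1) = 0, so r = -1 is a repeated root.
Hence y_h = (C1 + C2*t)*exp(-t).
Since exp(-t) solves the homogeneous equation (r = -1 is a root of multiplicity 2), multiply the trial by t^2. Try y_p = A*t^2*exp(-t). Substituting into the equation and dividing by exp(-t) gives A = 3, so y_p = 3*t^2*exp(-t).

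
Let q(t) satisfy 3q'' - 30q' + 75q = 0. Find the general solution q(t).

Divide through by 3: q'' - 10q' + 25q = 0.
Characteristic equation r² - 10r + 25 = 0 has discriminant (-10)² - 4·(25) = 0, so r = 5 is a repeated root.
Hence q_h = (C1 + C2*t)*exp(5*t).

q = C1*exp(5*t) + C2*t*exp(5*t)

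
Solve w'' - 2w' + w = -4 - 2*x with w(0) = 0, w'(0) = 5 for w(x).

Characteristic equation r² - 2r + 1 = 0 has discriminant (-2)² - 4·(1) = 0, so r = 1 is a repeated root.
Hence w_h = (C1 + C2*x)*exp(x).
For the particular solution try w_p = A0 + A1*x. Substituting and matching coefficients of each power of x gives A0 = -8, A1 = -2, so w_p = -8 - 2*x.
General solution: w = -8 - 2*x + C1*exp(x) + C2*x*exp(x).
Apply the initial conditions: w(0) = -8 + C1 = 0 and w'(0) = -2 + C1 + C2 = 5. Solving gives C1 = 8, C2 = -1.

w = -8 - 2*x + 8*exp(x) - x*exp(x)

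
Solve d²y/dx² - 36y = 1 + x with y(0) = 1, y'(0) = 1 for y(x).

Characteristic equation r² - 36 = 0 factors as (r - 6)(r + 6) = 0, so r = 6, -6.
Hence y_h = C1*exp(6*x) + C2*exp(-6*x).
For the particular solution try y_p = A0 + A1*x. Substituting and matching coefficients of each power of x gives A0 = -1/36, A1 = -1/36, so y_p = -1/36 - x/36.
General solution: y = -1/36 - x/36 + C1*exp(6*x) + C2*exp(-6*x).
Apply the initial conditions: y(0) = -1/36 + C1 + C2 = 1 and y'(0) = -1/36 - 6*C2 + 6*C1 = 1. Solving gives C1 = 259/432, C2 = 185/432.

y = -1/36 - x/36 + 185*exp(-6*x)/432 + 259*exp(6*x)/432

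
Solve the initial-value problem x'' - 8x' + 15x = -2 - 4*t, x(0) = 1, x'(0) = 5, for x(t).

Characteristic equation r² - 8r + 15 = 0 factors as (r - 3)(r - 5) = 0, so r = 3, 5.
Hence x_h = C1*exp(3*t) + C2*exp(5*t).
For the particular solution try x_p = A0 + A1*t. Substituting and matching coefficients of each power of t gives A0 = -62/225, A1 = -4/15, so x_p = -62/225 - 4*t/15.
General solution: x = -62/225 - 4*t/15 + C1*exp(3*t) + C2*exp(5*t).
Apply the initial conditions: x(0) = -62/225 + C1 + C2 = 1 and x'(0) = -4/15 + 3*C1 + 5*C2 = 5. Solving gives C1 = 5/9, C2 = 18/25.

x = -62/225 - 4*t/15 + 5*exp(3*t)/9 + 18*exp(5*t)/25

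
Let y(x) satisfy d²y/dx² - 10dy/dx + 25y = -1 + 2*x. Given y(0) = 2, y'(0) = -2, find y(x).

Characteristic equation r² - 10r + 25 = 0 has discriminant (-10)² - 4·(25) = 0, so r = 5 is a repeated root.
Hence y_h = (C1 + C2*x)*exp(5*x).
For the particular solution try y_p = A0 + A1*x. Substituting and matching coefficients of each power of x gives A0 = -1/125, A1 = 2/25, so y_p = -1/125 + 2*x/25.
General solution: y = -1/125 + 2*x/25 + C1*exp(5*x) + C2*x*exp(5*x).
Apply the initial conditions: y(0) = -1/125 + C1 = 2 and y'(0) = 2/25 + C2 + 5*C1 = -2. Solving gives C1 = 251/125, C2 = -303/25.

y = -1/125 + 2*x/25 + 251*exp(5*x)/125 - 303*x*exp(5*x)/25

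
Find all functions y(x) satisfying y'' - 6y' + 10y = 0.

y = C1*cos(x)*exp(3*x) + C2*exp(3*x)*sin(x)

Characteristic equation r² - 6r + 10 = 0 has discriminant (-6)² - 4·(10) = -4 < 0, so r = 3 ± i.
Hence y_h = C1*cos(x)*exp(3*x) + C2*exp(3*x)*sin(x).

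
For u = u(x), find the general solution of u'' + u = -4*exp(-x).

u = -2*exp(-x) + C1*cos(x) + C2*sin(x)

Characteristic equation r² + 1 = 0 has discriminant (0)² - 4·(1) = -4 < 0, so r = ± i.
Hence u_h = C1*cos(x) + C2*sin(x).
Try u_p = A*exp(-x). Substituting into the equation and dividing by exp(-x) gives A = -2, so u_p = -2*exp(-x).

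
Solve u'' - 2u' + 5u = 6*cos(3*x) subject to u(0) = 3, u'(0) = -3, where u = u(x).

u = -9*sin(3*x)/13 - 6*cos(3*x)/13 - 57*exp(x)*sin(2*x)/26 + 45*cos(2*x)*exp(x)/13

Characteristic equation r² - 2r + 5 = 0 has discriminant (-2)² - 4·(5) = -16 < 0, so r = 1 ± 2i.
Hence u_h = C1*cos(2*x)*exp(x) + C2*exp(x)*sin(2*x).
Try u_p = A*cos(3*x) + B*sin(3*x). Substituting and equating the coefficients of cos(3x) and sin(3x) gives A = -6/13, B = -9/13, so u_p = -9*sin(3*x)/13 - 6*cos(3*x)/13.
General solution: u = -9*sin(3*x)/13 - 6*cos(3*x)/13 + C1*cos(2*x)*exp(x) + C2*exp(x)*sin(2*x).
Apply the initial conditions: u(0) = -6/13 + C1 = 3 and u'(0) = -27/13 + C1 + 2*C2 = -3. Solving gives C1 = 45/13, C2 = -57/26.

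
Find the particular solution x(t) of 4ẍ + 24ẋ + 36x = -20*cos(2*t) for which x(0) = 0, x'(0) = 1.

x = -60*sin(2*t)/169 - 25*cos(2*t)/169 + 25*exp(-3*t)/169 + 28*t*exp(-3*t)/13

Divide through by 4: x'' + 6x' + 9x = -5*cos(2*t).
Characteristic equation r² + 6r + 9 = 0 has discriminant (6)² - 4·(9) = 0, so r = -3 is a repeated root.
Hence x_h = (C1 + C2*t)*exp(-3*t).
Try x_p = A*cos(2*t) + B*sin(2*t). Substituting and equating the coefficients of cos(2t) and sin(2t) gives A = -25/169, B = -60/169, so x_p = -60*sin(2*t)/169 - 25*cos(2*t)/169.
General solution: x = -60*sin(2*t)/169 - 25*cos(2*t)/169 + C1*exp(-3*t) + C2*t*exp(-3*t).
Apply the initial conditions: x(0) = -25/169 + C1 = 0 and x'(0) = -120/169 + C2 - 3*C1 = 1. Solving gives C1 = 25/169, C2 = 28/13.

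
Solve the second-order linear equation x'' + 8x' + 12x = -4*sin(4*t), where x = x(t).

Characteristic equation r² + 8r + 12 = 0 factors as (r + 2)(r + 6) = 0, so r = -2, -6.
Hence x_h = C1*exp(-2*t) + C2*exp(-6*t).
Try x_p = A*cos(4*t) + B*sin(4*t). Substituting and equating the coefficients of cos(4t) and sin(4t) gives A = 8/65, B = 1/65, so x_p = sin(4*t)/65 + 8*cos(4*t)/65.

x = sin(4*t)/65 + 8*cos(4*t)/65 + C1*exp(-2*t) + C2*exp(-6*t)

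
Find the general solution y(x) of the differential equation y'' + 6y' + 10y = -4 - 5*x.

y = -1/10 - x/2 + C1*cos(x)*exp(-3*x) + C2*exp(-3*x)*sin(x)

Characteristic equation r² + 6r + 10 = 0 has discriminant (6)² - 4·(10) = -4 < 0, so r = -3 ± i.
Hence y_h = C1*cos(x)*exp(-3*x) + C2*exp(-3*x)*sin(x).
For the particular solution try y_p = A0 + A1*x. Substituting and matching coefficients of each power of x gives A0 = -1/10, A1 = -1/2, so y_p = -1/10 - x/2.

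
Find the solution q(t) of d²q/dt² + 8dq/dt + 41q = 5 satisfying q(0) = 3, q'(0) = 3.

q = 5/41 + 118*cos(5*t)*exp(-4*t)/41 + 119*exp(-4*t)*sin(5*t)/41

Characteristic equation r² + 8r + 41 = 0 has discriminant (8)² - 4·(41) = -100 < 0, so r = -4 ± 5i.
Hence q_h = C1*cos(5*t)*exp(-4*t) + C2*exp(-4*t)*sin(5*t).
For the particular solution try q_p = A0. Substituting and matching coefficients of each power of t gives A0 = 5/41, so q_p = 5/41.
General solution: q = 5/41 + C1*cos(5*t)*exp(-4*t) + C2*exp(-4*t)*sin(5*t).
Apply the initial conditions: q(0) = 5/41 + C1 = 3 and q'(0) = -4*C1 + 5*C2 = 3. Solving gives C1 = 118/41, C2 = 119/41.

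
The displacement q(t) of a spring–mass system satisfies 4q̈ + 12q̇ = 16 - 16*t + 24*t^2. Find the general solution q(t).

Divide through by 4: q'' + 3q' = 4 - 4*t + 6*t^2.
Characteristic equation r² + 3r = 0 factors as (r + 3)r = 0, so r = -3, 0.
Hence q_h = C1*exp(-3*t) + C2.
Since 0 is a characteristic root (multiplicity 1), multiply the polynomial trial by t: try q_p = t*(A0 + A1*t + A2*t^2). Substituting and matching coefficients of each power of t gives A0 = 20/9, A1 = -4/3, A2 = 2/3, so q_p = -4*t^2/3 + 2*t^3/3 + 20*t/9.

q = C2 - 4*t**2/3 + 2*t**3/3 + 20*t/9 + C1*exp(-3*t)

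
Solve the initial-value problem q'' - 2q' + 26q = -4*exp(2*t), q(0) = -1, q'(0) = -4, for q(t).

Characteristic equation r² - 2r + 26 = 0 has discriminant (-2)² - 4·(26) = -100 < 0, so r = 1 ± 5i.
Hence q_h = C1*cos(5*t)*exp(t) + C2*exp(t)*sin(5*t).
Try q_p = A*exp(2*t). Substituting into the equation and dividing by exp(2*t) gives A = -2/13, so q_p = -2*exp(2*t)/13.
General solution: q = -2*exp(2*t)/13 + C1*cos(5*t)*exp(t) + C2*exp(t)*sin(5*t).
Apply the initial conditions: q(0) = -2/13 + C1 = -1 and q'(0) = -4/13 + C1 + 5*C2 = -4. Solving gives C1 = -11/13, C2 = -37/65.

q = -2*exp(2*t)/13 - 37*exp(t)*sin(5*t)/65 - 11*cos(5*t)*exp(t)/13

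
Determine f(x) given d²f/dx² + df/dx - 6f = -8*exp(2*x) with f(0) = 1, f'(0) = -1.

Characteristic equation r² + r - 6 = 0 factors as (r - 2)(r + 3) = 0, so r = 2, -3.
Hence f_h = C1*exp(2*x) + C2*exp(-3*x).
Since exp(2*x) solves the homogeneous equation (r = 2 is a root of multiplicity 1), multiply the trial by x. Try f_p = A*x*exp(2*x). Substituting into the equation and dividing by exp(2*x) gives A = -8/5, so f_p = -8*x*exp(2*x)/5.
General solution: f = C1*exp(2*x) + C2*exp(-3*x) - 8*x*exp(2*x)/5.
Apply the initial conditions: f(0) = C1 + C2 = 1 and f'(0) = -8/5 - 3*C2 + 2*C1 = -1. Solving gives C1 = 18/25, C2 = 7/25.

f = 7*exp(-3*x)/25 + 18*exp(2*x)/25 - 8*x*exp(2*x)/5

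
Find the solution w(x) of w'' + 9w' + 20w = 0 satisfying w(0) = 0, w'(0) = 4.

w = -4*exp(-5*x) + 4*exp(-4*x)

Characteristic equation r² + 9r + 20 = 0 factors as (r + 4)(r + 5) = 0, so r = -4, -5.
Hence w_h = C1*exp(-4*x) + C2*exp(-5*x).
Apply the initial conditions: w(0) = C1 + C2 = 0 and w'(0) = -5*C2 - 4*C1 = 4. Solving gives C1 = 4, C2 = -4.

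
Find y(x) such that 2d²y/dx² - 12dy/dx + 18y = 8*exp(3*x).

Divide through by 2: y'' - 6y' + 9y = 4*exp(3*x).
Characteristic equation r² - 6r + 9 = 0 has discriminant (-6)² - 4·(9) = 0, so r = 3 is a repeated root.
Hence y_h = (C1 + C2*x)*exp(3*x).
Since exp(3*x) solves the homogeneous equation (r = 3 is a root of multiplicity 2), multiply the trial by x^2. Try y_p = A*x^2*exp(3*x). Substituting into the equation and dividing by exp(3*x) gives A = 2, so y_p = 2*x^2*exp(3*x).

y = C1*exp(3*x) + 2*x**2*exp(3*x) + C2*x*exp(3*x)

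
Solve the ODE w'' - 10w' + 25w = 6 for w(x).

w = 6/25 + C1*exp(5*x) + C2*x*exp(5*x)

Characteristic equation r² - 10r + 25 = 0 has discriminant (-10)² - 4·(25) = 0, so r = 5 is a repeated root.
Hence w_h = (C1 + C2*x)*exp(5*x).
For the particular solution try w_p = A0. Substituting and matching coefficients of each power of x gives A0 = 6/25, so w_p = 6/25.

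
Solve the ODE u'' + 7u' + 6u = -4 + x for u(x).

Characteristic equation r² + 7r + 6 = 0 factors as (r + 1)(r + 6) = 0, so r = -1, -6.
Hence u_h = C1*exp(-x) + C2*exp(-6*x).
For the particular solution try u_p = A0 + A1*x. Substituting and matching coefficients of each power of x gives A0 = -31/36, A1 = 1/6, so u_p = -31/36 + x/6.

u = -31/36 + x/6 + C1*exp(-x) + C2*exp(-6*x)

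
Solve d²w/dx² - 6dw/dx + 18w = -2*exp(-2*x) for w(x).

Characteristic equation r² - 6r + 18 = 0 has discriminant (-6)² - 4·(18) = -36 < 0, so r = 3 ± 3i.
Hence w_h = C1*cos(3*x)*exp(3*x) + C2*exp(3*x)*sin(3*x).
Try w_p = A*exp(-2*x). Substituting into the equation and dividing by exp(-2*x) gives A = -1/17, so w_p = -exp(-2*x)/17.

w = -exp(-2*x)/17 + C1*cos(3*x)*exp(3*x) + C2*exp(3*x)*sin(3*x)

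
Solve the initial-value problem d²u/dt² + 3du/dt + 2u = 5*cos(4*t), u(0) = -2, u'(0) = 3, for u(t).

u = -22*exp(-t)/17 - 7*cos(4*t)/34 - exp(-2*t)/2 + 3*sin(4*t)/17

Characteristic equation r² + 3r + 2 = 0 factors as (r + 2)(r + 1) = 0, so r = -2, -1.
Hence u_h = C1*exp(-2*t) + C2*exp(-t).
Try u_p = A*cos(4*t) + B*sin(4*t). Substituting and equating the coefficients of cos(4t) and sin(4t) gives A = -7/34, B = 3/17, so u_p = -7*cos(4*t)/34 + 3*sin(4*t)/17.
General solution: u = -7*cos(4*t)/34 + 3*sin(4*t)/17 + C1*exp(-2*t) + C2*exp(-t).
Apply the initial conditions: u(0) = -7/34 + C1 + C2 = -2 and u'(0) = 12/17 - C2 - 2*C1 = 3. Solving gives C1 = -1/2, C2 = -22/17.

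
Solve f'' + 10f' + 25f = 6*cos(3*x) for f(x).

Characteristic equation r² + 10r + 25 = 0 has discriminant (10)² - 4·(25) = 0, so r = -5 is a repeated root.
Hence f_h = (C1 + C2*x)*exp(-5*x).
Try f_p = A*cos(3*x) + B*sin(3*x). Substituting and equating the coefficients of cos(3x) and sin(3x) gives A = 24/289, B = 45/289, so f_p = 24*cos(3*x)/289 + 45*sin(3*x)/289.

f = 24*cos(3*x)/289 + 45*sin(3*x)/289 + C1*exp(-5*x) + C2*x*exp(-5*x)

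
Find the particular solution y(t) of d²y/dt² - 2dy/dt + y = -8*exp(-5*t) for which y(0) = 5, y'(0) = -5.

y = -2*exp(-5*t)/9 + 47*exp(t)/9 - 34*t*exp(t)/3

Characteristic equation r² - 2r + 1 = 0 has discriminant (-2)² - 4·(1) = 0, so r = 1 is a repeated root.
Hence y_h = (C1 + C2*t)*exp(t).
Try y_p = A*exp(-5*t). Substituting into the equation and dividing by exp(-5*t) gives A = -2/9, so y_p = -2*exp(-5*t)/9.
General solution: y = -2*exp(-5*t)/9 + C1*exp(t) + C2*t*exp(t).
Apply the initial conditions: y(0) = -2/9 + C1 = 5 and y'(0) = 10/9 + C1 + C2 = -5. Solving gives C1 = 47/9, C2 = -34/3.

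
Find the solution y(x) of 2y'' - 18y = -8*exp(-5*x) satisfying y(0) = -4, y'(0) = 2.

Divide through by 2: y'' - 9y = -4*exp(-5*x).
Characteristic equation r² - 9 = 0 factors as (r - 3)(r + 3) = 0, so r = 3, -3.
Hence y_h = C1*exp(3*x) + C2*exp(-3*x).
Try y_p = A*exp(-5*x). Substituting into the equation and dividing by exp(-5*x) gives A = -1/4, so y_p = -exp(-5*x)/4.
General solution: y = -exp(-5*x)/4 + C1*exp(3*x) + C2*exp(-3*x).
Apply the initial conditions: y(0) = -1/4 + C1 + C2 = -4 and y'(0) = 5/4 - 3*C2 + 3*C1 = 2. Solving gives C1 = -7/4, C2 = -2.

y = -2*exp(-3*x) - 7*exp(3*x)/4 - exp(-5*x)/4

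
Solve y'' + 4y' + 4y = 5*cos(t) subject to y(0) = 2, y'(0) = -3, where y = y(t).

y = 3*cos(t)/5 + 4*sin(t)/5 + 7*exp(-2*t)/5 - t*exp(-2*t)

Characteristic equation r² + 4r + 4 = 0 has discriminant (4)² - 4·(4) = 0, so r = -2 is a repeated root.
Hence y_h = (C1 + C2*t)*exp(-2*t).
Try y_p = A*cos(t) + B*sin(t). Substituting and equating the coefficients of cos(t) and sin(t) gives A = 3/5, B = 4/5, so y_p = 3*cos(t)/5 + 4*sin(t)/5.
General solution: y = 3*cos(t)/5 + 4*sin(t)/5 + C1*exp(-2*t) + C2*t*exp(-2*t).
Apply the initial conditions: y(0) = 3/5 + C1 = 2 and y'(0) = 4/5 + C2 - 2*C1 = -3. Solving gives C1 = 7/5, C2 = -1.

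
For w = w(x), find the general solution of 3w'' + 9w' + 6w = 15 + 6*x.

w = 1 + x + C1*exp(-x) + C2*exp(-2*x)

Divide through by 3: w'' + 3w' + 2w = 5 + 2*x.
Characteristic equation r² + 3r + 2 = 0 factors as (r + 1)(r + 2) = 0, so r = -1, -2.
Hence w_h = C1*exp(-x) + C2*exp(-2*x).
For the particular solution try w_p = A0 + A1*x. Substituting and matching coefficients of each power of x gives A0 = 1, A1 = 1, so w_p = 1 + x.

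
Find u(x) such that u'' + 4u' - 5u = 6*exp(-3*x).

Characteristic equation r² + 4r - 5 = 0 factors as (r - 1)(r + 5) = 0, so r = 1, -5.
Hence u_h = C1*exp(x) + C2*exp(-5*x).
Try u_p = A*exp(-3*x). Substituting into the equation and dividing by exp(-3*x) gives A = -3/4, so u_p = -3*exp(-3*x)/4.

u = -3*exp(-3*x)/4 + C1*exp(x) + C2*exp(-5*x)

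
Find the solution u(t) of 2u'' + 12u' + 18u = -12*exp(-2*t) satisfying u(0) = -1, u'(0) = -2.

Divide through by 2: u'' + 6u' + 9u = -6*exp(-2*t).
Characteristic equation r² + 6r + 9 = 0 has discriminant (6)² - 4·(9) = 0, so r = -3 is a repeated root.
Hence u_h = (C1 + C2*t)*exp(-3*t).
Try u_p = A*exp(-2*t). Substituting into the equation and dividing by exp(-2*t) gives A = -6, so u_p = -6*exp(-2*t).
General solution: u = -6*exp(-2*t) + C1*exp(-3*t) + C2*t*exp(-3*t).
Apply the initial conditions: u(0) = -6 + C1 = -1 and u'(0) = 12 + C2 - 3*C1 = -2. Solving gives C1 = 5, C2 = 1.

u = -6*exp(-2*t) + 5*exp(-3*t) + t*exp(-3*t)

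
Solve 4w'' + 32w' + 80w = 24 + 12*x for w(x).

w = 6/25 + 3*x/20 + C1*cos(2*x)*exp(-4*x) + C2*exp(-4*x)*sin(2*x)

Divide through by 4: w'' + 8w' + 20w = 6 + 3*x.
Characteristic equation r² + 8r + 20 = 0 has discriminant (8)² - 4·(20) = -16 < 0, so r = -4 ± 2i.
Hence w_h = C1*cos(2*x)*exp(-4*x) + C2*exp(-4*x)*sin(2*x).
For the particular solution try w_p = A0 + A1*x. Substituting and matching coefficients of each power of x gives A0 = 6/25, A1 = 3/20, so w_p = 6/25 + 3*x/20.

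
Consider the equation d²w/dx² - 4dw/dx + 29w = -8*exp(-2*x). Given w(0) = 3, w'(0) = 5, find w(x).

Characteristic equation r² - 4r + 29 = 0 has discriminant (-4)² - 4·(29) = -100 < 0, so r = 2 ± 5i.
Hence w_h = C1*cos(5*x)*exp(2*x) + C2*exp(2*x)*sin(5*x).
Try w_p = A*exp(-2*x). Substituting into the equation and dividing by exp(-2*x) gives A = -8/41, so w_p = -8*exp(-2*x)/41.
General solution: w = -8*exp(-2*x)/41 + C1*cos(5*x)*exp(2*x) + C2*exp(2*x)*sin(5*x).
Apply the initial conditions: w(0) = -8/41 + C1 = 3 and w'(0) = 16/41 + 2*C1 + 5*C2 = 5. Solving gives C1 = 131/41, C2 = -73/205.

w = -8*exp(-2*x)/41 - 73*exp(2*x)*sin(5*x)/205 + 131*cos(5*x)*exp(2*x)/41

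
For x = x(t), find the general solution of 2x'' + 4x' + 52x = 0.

Divide through by 2: x'' + 2x' + 26x = 0.
Characteristic equation r² + 2r + 26 = 0 has discriminant (2)² - 4·(26) = -100 < 0, so r = -1 ± 5i.
Hence x_h = C1*cos(5*t)*exp(-t) + C2*exp(-t)*sin(5*t).

x = C1*cos(5*t)*exp(-t) + C2*exp(-t)*sin(5*t)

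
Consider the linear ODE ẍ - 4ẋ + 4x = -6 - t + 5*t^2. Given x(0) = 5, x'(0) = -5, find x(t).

x = 1/8 + 5*t**2/4 + 9*t/4 + 39*exp(2*t)/8 - 17*t*exp(2*t)

Characteristic equation r² - 4r + 4 = 0 has discriminant (-4)² - 4·(4) = 0, so r = 2 is a repeated root.
Hence x_h = (C1 + C2*t)*exp(2*t).
For the particular solution try x_p = A0 + A1*t + A2*t^2. Substituting and matching coefficients of each power of t gives A0 = 1/8, A1 = 9/4, A2 = 5/4, so x_p = 1/8 + 5*t^2/4 + 9*t/4.
General solution: x = 1/8 + 5*t^2/4 + 9*t/4 + C1*exp(2*t) + C2*t*exp(2*t).
Apply the initial conditions: x(0) = 1/8 + C1 = 5 and x'(0) = 9/4 + C2 + 2*C1 = -5. Solving gives C1 = 39/8, C2 = -17.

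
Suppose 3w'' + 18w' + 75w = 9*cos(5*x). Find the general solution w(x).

Divide through by 3: w'' + 6w' + 25w = 3*cos(5*x).
Characteristic equation r² + 6r + 25 = 0 has discriminant (6)² - 4·(25) = -64 < 0, so r = -3 ± 4i.
Hence w_h = C1*cos(4*x)*exp(-3*x) + C2*exp(-3*x)*sin(4*x).
Try w_p = A*cos(5*x) + B*sin(5*x). Substituting and equating the coefficients of cos(5x) and sin(5x) gives A = 0, B = 1/10, so w_p = sin(5*x)/10.

w = sin(5*x)/10 + C1*cos(4*x)*exp(-3*x) + C2*exp(-3*x)*sin(4*x)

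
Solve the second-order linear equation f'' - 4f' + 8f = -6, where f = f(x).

f = -3/4 + C1*cos(2*x)*exp(2*x) + C2*exp(2*x)*sin(2*x)

Characteristic equation r² - 4r + 8 = 0 has discriminant (-4)² - 4·(8) = -16 < 0, so r = 2 ± 2i.
Hence f_h = C1*cos(2*x)*exp(2*x) + C2*exp(2*x)*sin(2*x).
For the particular solution try f_p = A0. Substituting and matching coefficients of each power of x gives A0 = -3/4, so f_p = -3/4.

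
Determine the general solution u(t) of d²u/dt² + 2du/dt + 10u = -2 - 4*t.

Characteristic equation r² + 2r + 10 = 0 has discriminant (2)² - 4·(10) = -36 < 0, so r = -1 ± 3i.
Hence u_h = C1*cos(3*t)*exp(-t) + C2*exp(-t)*sin(3*t).
For the particular solution try u_p = A0 + A1*t. Substituting and matching coefficients of each power of t gives A0 = -3/25, A1 = -2/5, so u_p = -3/25 - 2*t/5.

u = -3/25 - 2*t/5 + C1*cos(3*t)*exp(-t) + C2*exp(-t)*sin(3*t)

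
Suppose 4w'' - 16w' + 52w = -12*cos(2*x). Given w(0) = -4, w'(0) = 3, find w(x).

w = -27*cos(2*x)/145 + 24*sin(2*x)/145 - 553*cos(3*x)*exp(2*x)/145 + 1493*exp(2*x)*sin(3*x)/435

Divide through by 4: w'' - 4w' + 13w = -3*cos(2*x).
Characteristic equation r² - 4r + 13 = 0 has discriminant (-4)² - 4·(13) = -36 < 0, so r = 2 ± 3i.
Hence w_h = C1*cos(3*x)*exp(2*x) + C2*exp(2*x)*sin(3*x).
Try w_p = A*cos(2*x) + B*sin(2*x). Substituting and equating the coefficients of cos(2x) and sin(2x) gives A = -27/145, B = 24/145, so w_p = -27*cos(2*x)/145 + 24*sin(2*x)/145.
General solution: w = -27*cos(2*x)/145 + 24*sin(2*x)/145 + C1*cos(3*x)*exp(2*x) + C2*exp(2*x)*sin(3*x).
Apply the initial conditions: w(0) = -27/145 + C1 = -4 and w'(0) = 48/145 + 2*C1 + 3*C2 = 3. Solving gives C1 = -553/145, C2 = 1493/435.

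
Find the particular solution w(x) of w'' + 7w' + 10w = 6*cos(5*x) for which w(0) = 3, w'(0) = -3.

Characteristic equation r² + 7r + 10 = 0 factors as (r + 5)(r + 2) = 0, so r = -5, -2.
Hence w_h = C1*exp(-5*x) + C2*exp(-2*x).
Try w_p = A*cos(5*x) + B*sin(5*x). Substituting and equating the coefficients of cos(5x) and sin(5x) gives A = -9/145, B = 21/145, so w_p = -9*cos(5*x)/145 + 21*sin(5*x)/145.
General solution: w = -9*cos(5*x)/145 + 21*sin(5*x)/145 + C1*exp(-5*x) + C2*exp(-2*x).
Apply the initial conditions: w(0) = -9/145 + C1 + C2 = 3 and w'(0) = 21/29 - 5*C1 - 2*C2 = -3. Solving gives C1 = -4/5, C2 = 112/29.

w = -9*cos(5*x)/145 - 4*exp(-5*x)/5 + 21*sin(5*x)/145 + 112*exp(-2*x)/29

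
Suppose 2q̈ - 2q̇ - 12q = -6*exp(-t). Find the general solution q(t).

Divide through by 2: q'' - q' - 6q = -3*exp(-t).
Characteristic equation r² - r - 6 = 0 factors as (r - 3)(r + 2) = 0, so r = 3, -2.
Hence q_h = C1*exp(3*t) + C2*exp(-2*t).
Try q_p = A*exp(-t). Substituting into the equation and dividing by exp(-t) gives A = 3/4, so q_p = 3*exp(-t)/4.

q = 3*exp(-t)/4 + C1*exp(3*t) + C2*exp(-2*t)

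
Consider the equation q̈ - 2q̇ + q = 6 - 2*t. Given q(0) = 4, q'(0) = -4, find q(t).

Characteristic equation r² - 2r + 1 = 0 has discriminant (-2)² - 4·(1) = 0, so r = 1 is a repeated root.
Hence q_h = (C1 + C2*t)*exp(t).
For the particular solution try q_p = A0 + A1*t. Substituting and matching coefficients of each power of t gives A0 = 2, A1 = -2, so q_p = 2 - 2*t.
General solution: q = 2 - 2*t + C1*exp(t) + C2*t*exp(t).
Apply the initial conditions: q(0) = 2 + C1 = 4 and q'(0) = -2 + C1 + C2 = -4. Solving gives C1 = 2, C2 = -4.

q = 2 - 2*t + 2*exp(t) - 4*t*exp(t)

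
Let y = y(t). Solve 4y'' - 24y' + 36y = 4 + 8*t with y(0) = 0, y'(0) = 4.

y = 7/27 - 7*exp(3*t)/27 + 2*t/9 + 41*t*exp(3*t)/9

Divide through by 4: y'' - 6y' + 9y = 1 + 2*t.
Characteristic equation r² - 6r + 9 = 0 has discriminant (-6)² - 4·(9) = 0, so r = 3 is a repeated root.
Hence y_h = (C1 + C2*t)*exp(3*t).
For the particular solution try y_p = A0 + A1*t. Substituting and matching coefficients of each power of t gives A0 = 7/27, A1 = 2/9, so y_p = 7/27 + 2*t/9.
General solution: y = 7/27 + 2*t/9 + C1*exp(3*t) + C2*t*exp(3*t).
Apply the initial conditions: y(0) = 7/27 + C1 = 0 and y'(0) = 2/9 + C2 + 3*C1 = 4. Solving gives C1 = -7/27, C2 = 41/9.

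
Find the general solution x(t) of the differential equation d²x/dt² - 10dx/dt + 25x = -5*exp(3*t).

x = -5*exp(3*t)/4 + C1*exp(5*t) + C2*t*exp(5*t)

Characteristic equation r² - 10r + 25 = 0 has discriminant (-10)² - 4·(25) = 0, so r = 5 is a repeated root.
Hence x_h = (C1 + C2*t)*exp(5*t).
Try x_p = A*exp(3*t). Substituting into the equation and dividing by exp(3*t) gives A = -5/4, so x_p = -5*exp(3*t)/4.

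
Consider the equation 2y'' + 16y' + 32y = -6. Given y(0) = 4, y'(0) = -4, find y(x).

y = -3/16 + 67*exp(-4*x)/16 + 51*x*exp(-4*x)/4

Divide through by 2: y'' + 8y' + 16y = -3.
Characteristic equation r² + 8r + 16 = 0 has discriminant (8)² - 4·(16) = 0, so r = -4 is a repeated root.
Hence y_h = (C1 + C2*x)*exp(-4*x).
For the particular solution try y_p = A0. Substituting and matching coefficients of each power of x gives A0 = -3/16, so y_p = -3/16.
General solution: y = -3/16 + C1*exp(-4*x) + C2*x*exp(-4*x).
Apply the initial conditions: y(0) = -3/16 + C1 = 4 and y'(0) = C2 - 4*C1 = -4. Solving gives C1 = 67/16, C2 = 51/4.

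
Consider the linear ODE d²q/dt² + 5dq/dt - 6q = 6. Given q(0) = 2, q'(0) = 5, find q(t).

Characteristic equation r² + 5r - 6 = 0 factors as (r - 1)(r + 6) = 0, so r = 1, -6.
Hence q_h = C1*exp(t) + C2*exp(-6*t).
For the particular solution try q_p = A0. Substituting and matching coefficients of each power of t gives A0 = -1, so q_p = -1.
General solution: q = -1 + C1*exp(t) + C2*exp(-6*t).
Apply the initial conditions: q(0) = -1 + C1 + C2 = 2 and q'(0) = C1 - 6*C2 = 5. Solving gives C1 = 23/7, C2 = -2/7.

q = -1 - 2*exp(-6*t)/7 + 23*exp(t)/7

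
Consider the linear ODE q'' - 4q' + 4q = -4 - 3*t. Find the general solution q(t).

q = -7/4 - 3*t/4 + C1*exp(2*t) + C2*t*exp(2*t)

Characteristic equation r² - 4r + 4 = 0 has discriminant (-4)² - 4·(4) = 0, so r = 2 is a repeated root.
Hence q_h = (C1 + C2*t)*exp(2*t).
For the particular solution try q_p = A0 + A1*t. Substituting and matching coefficients of each power of t gives A0 = -7/4, A1 = -3/4, so q_p = -7/4 - 3*t/4.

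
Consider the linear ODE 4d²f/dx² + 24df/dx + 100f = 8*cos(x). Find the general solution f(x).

f = sin(x)/51 + 4*cos(x)/51 + C1*cos(4*x)*exp(-3*x) + C2*exp(-3*x)*sin(4*x)

Divide through by 4: f'' + 6f' + 25f = 2*cos(x).
Characteristic equation r² + 6r + 25 = 0 has discriminant (6)² - 4·(25) = -64 < 0, so r = -3 ± 4i.
Hence f_h = C1*cos(4*x)*exp(-3*x) + C2*exp(-3*x)*sin(4*x).
Try f_p = A*cos(x) + B*sin(x). Substituting and equating the coefficients of cos(x) and sin(x) gives A = 4/51, B = 1/51, so f_p = sin(x)/51 + 4*cos(x)/51.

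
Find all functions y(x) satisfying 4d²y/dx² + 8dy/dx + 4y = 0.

Divide through by 4: y'' + 2y' + y = 0.
Characteristic equation r² + 2r + 1 = 0 has discriminant (2)² - 4·(1) = 0, so r = -1 is a repeated root.
Hence y_h = (C1 + C2*x)*exp(-x).

y = C1*exp(-x) + C2*x*exp(-x)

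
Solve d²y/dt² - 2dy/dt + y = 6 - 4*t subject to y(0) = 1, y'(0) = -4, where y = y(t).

y = -2 - 4*t + 3*exp(t) - 3*t*exp(t)

Characteristic equation r² - 2r + 1 = 0 has discriminant (-2)² - 4·(1) = 0, so r = 1 is a repeated root.
Hence y_h = (C1 + C2*t)*exp(t).
For the particular solution try y_p = A0 + A1*t. Substituting and matching coefficients of each power of t gives A0 = -2, A1 = -4, so y_p = -2 - 4*t.
General solution: y = -2 - 4*t + C1*exp(t) + C2*t*exp(t).
Apply the initial conditions: y(0) = -2 + C1 = 1 and y'(0) = -4 + C1 + C2 = -4. Solving gives C1 = 3, C2 = -3.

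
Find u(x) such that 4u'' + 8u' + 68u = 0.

Divide through by 4: u'' + 2u' + 17u = 0.
Characteristic equation r² + 2r + 17 = 0 has discriminant (2)² - 4·(17) = -64 < 0, so r = -1 ± 4i.
Hence u_h = C1*cos(4*x)*exp(-x) + C2*exp(-x)*sin(4*x).

u = C1*cos(4*x)*exp(-x) + C2*exp(-x)*sin(4*x)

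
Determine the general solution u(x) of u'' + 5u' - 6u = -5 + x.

Characteristic equation r² + 5r - 6 = 0 factors as (r + 6)(r - 1) = 0, so r = -6, 1.
Hence u_h = C1*exp(-6*x) + C2*exp(x).
For the particular solution try u_p = A0 + A1*x. Substituting and matching coefficients of each power of x gives A0 = 25/36, A1 = -1/6, so u_p = 25/36 - x/6.

u = 25/36 - x/6 + C1*exp(-6*x) + C2*exp(x)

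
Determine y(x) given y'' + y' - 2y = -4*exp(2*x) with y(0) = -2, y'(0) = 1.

y = -exp(2*x) - 4*exp(-2*x)/3 + exp(x)/3

Characteristic equation r² + r - 2 = 0 factors as (r - 1)(r + 2) = 0, so r = 1, -2.
Hence y_h = C1*exp(x) + C2*exp(-2*x).
Try y_p = A*exp(2*x). Substituting into the equation and dividing by exp(2*x) gives A = -1, so y_p = -exp(2*x).
General solution: y = -exp(2*x) + C1*exp(x) + C2*exp(-2*x).
Apply the initial conditions: y(0) = -1 + C1 + C2 = -2 and y'(0) = -2 + C1 - 2*C2 = 1. Solving gives C1 = 1/3, C2 = -4/3.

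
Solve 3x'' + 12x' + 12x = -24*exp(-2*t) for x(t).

Divide through by 3: x'' + 4x' + 4x = -8*exp(-2*t).
Characteristic equation r² + 4r + 4 = 0 has discriminant (4)² - 4·(4) = 0, so r = -2 is a repeated root.
Hence x_h = (C1 + C2*t)*exp(-2*t).
Since exp(-2*t) solves the homogeneous equation (r = -2 is a root of multiplicity 2), multiply the trial by t^2. Try x_p = A*t^2*exp(-2*t). Substituting into the equation and dividing by exp(-2*t) gives A = -4, so x_p = -4*t^2*exp(-2*t).

x = C1*exp(-2*t) - 4*t**2*exp(-2*t) + C2*t*exp(-2*t)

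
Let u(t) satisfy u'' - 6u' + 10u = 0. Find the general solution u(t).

Characteristic equation r² - 6r + 10 = 0 has discriminant (-6)² - 4·(10) = -4 < 0, so r = 3 ± i.
Hence u_h = C1*cos(t)*exp(3*t) + C2*exp(3*t)*sin(t).

u = C1*cos(t)*exp(3*t) + C2*exp(3*t)*sin(t)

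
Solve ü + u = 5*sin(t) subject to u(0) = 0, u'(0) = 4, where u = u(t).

Characteristic equation r² + 1 = 0 has discriminant (0)² - 4·(1) = -4 < 0, so r = ± i.
Hence u_h = C1*cos(t) + C2*sin(t).
Since ±1i are characteristic roots, multiply the trial by t. Try u_p = t*(A*cos(t) + B*sin(t)). Substituting and equating the coefficients of cos(t) and sin(t) gives A = -5/2, B = 0, so u_p = -5*t*cos(t)/2.
General solution: u = C1*cos(t) + C2*sin(t) - 5*t*cos(t)/2.
Apply the initial conditions: u(0) = C1 = 0 and u'(0) = -5/2 + C2 = 4. Solving gives C1 = 0, C2 = 13/2.

u = 13*sin(t)/2 - 5*t*cos(t)/2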